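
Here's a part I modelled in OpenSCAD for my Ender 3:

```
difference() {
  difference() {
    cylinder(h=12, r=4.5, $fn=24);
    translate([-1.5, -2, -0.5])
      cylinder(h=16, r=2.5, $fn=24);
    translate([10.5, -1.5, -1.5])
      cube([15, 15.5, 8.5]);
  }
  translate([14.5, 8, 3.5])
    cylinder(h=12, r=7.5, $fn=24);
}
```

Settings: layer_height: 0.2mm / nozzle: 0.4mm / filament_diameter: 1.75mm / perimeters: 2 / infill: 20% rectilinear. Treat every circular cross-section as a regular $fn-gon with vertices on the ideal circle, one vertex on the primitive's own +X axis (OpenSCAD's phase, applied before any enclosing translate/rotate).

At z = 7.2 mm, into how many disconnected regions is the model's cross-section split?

At z = 7.2 mm: the cylinder: section is a regular 24-gon, circumradius r=4.5; the cylinder at (-1.5, -2): section is a regular 24-gon, circumradius r=2.5; the cube at (10.5, -1.5) does not reach this height (z outside [-1.5, 7]); Taking the first minus the rest: starting from the r=4.5 cylinder, the r=2.5 cylinder at (-1.5, -2) partially overlaps it — only the 17.97 mm² overlap (of its 19.41 mm²) is removed, clipping the outline — 1 connected region; the cylinder at (14.5, 8): section is a regular 24-gon, circumradius r=7.5; Taking the first minus the rest: starting from that combined region, the r=7.5 cylinder at (14.5, 8) misses the remaining region (no effect) — 1 connected region. The result has 1 disconnected region.

1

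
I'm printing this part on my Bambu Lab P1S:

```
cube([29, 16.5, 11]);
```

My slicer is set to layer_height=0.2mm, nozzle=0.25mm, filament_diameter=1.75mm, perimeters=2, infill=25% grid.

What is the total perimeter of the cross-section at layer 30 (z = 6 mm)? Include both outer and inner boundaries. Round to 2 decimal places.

At z = 6 mm: the cube (footprint 29×16.5) is included at this height (perimeter 91.00 mm). Overall, the cross-section is a single solid region. Total boundary length (outer) = 91.00 mm.

91.00 mm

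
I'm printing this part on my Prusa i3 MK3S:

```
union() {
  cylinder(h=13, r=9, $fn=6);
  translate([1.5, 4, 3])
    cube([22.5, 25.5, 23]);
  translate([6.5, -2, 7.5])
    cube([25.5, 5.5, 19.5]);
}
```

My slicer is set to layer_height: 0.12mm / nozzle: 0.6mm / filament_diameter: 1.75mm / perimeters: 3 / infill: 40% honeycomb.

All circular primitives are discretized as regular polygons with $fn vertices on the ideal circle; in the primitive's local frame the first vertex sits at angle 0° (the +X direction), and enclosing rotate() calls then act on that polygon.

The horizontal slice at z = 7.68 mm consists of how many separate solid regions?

1

At z = 7.68 mm: the r=9 cylinder gives a regular 6-gon of circumradius 9 (constant along its height); the cube at (1.5, 4) (footprint 22.5×25.5) is included at this height; the cube at (6.5, -2) (footprint 25.5×5.5) is included at this height; Taking the union: the regions partially overlap (shared area 24.60 mm²), so overlapping operands fuse into one piece — 1 connected region. The result has 1 disconnected region.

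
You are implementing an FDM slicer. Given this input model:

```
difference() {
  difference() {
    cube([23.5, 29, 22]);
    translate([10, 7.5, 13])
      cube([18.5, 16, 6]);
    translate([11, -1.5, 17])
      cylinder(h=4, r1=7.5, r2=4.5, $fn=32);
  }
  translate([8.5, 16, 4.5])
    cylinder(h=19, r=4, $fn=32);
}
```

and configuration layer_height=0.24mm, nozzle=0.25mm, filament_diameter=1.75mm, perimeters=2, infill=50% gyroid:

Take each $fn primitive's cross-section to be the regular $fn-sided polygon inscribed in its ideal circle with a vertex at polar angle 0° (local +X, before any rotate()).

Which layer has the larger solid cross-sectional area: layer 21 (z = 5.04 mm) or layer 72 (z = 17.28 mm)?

layer 21 (z = 5.04 mm)

Layer 21 (z = 5.04): the cube (footprint 23.5×29) is included at this height (area 681.50 mm²); the cube at (10, 7.5) does not reach this height (z outside [13, 19]); the cone at (11, -1.5) is absent (z outside [17, 21]); After the difference (first − rest): none of the subtracted shapes is present at this height, so the 23.5×29 cube is unchanged — area = 681.50 mm²; the r=4 cylinder at (8.5, 16) gives a regular 32-gon of circumradius 4 (constant along its height) (area = (32/2)·4.000²·sin(360°/32) = 49.94 mm²); After the difference (first − rest): starting from that combined region (681.50 mm²), the r=4 cylinder at (8.5, 16) lies wholly inside it (removes its full 49.94 mm² and its 25.09 mm outline becomes a hole wall) — area = 631.56 mm². So its area = 631.56 mm². Layer 72 (z = 17.28): the cube is present — its section is the full 23.5×29 rectangle (area 681.50 mm²); the cube at (10, 7.5) (footprint 18.5×16) is included at this height (area 296.00 mm²); the cone at (11, -1.5) contributes a regular 32-gon of circumradius 7.290 (interpolated between r1=7.5 and r2=4.5 at t=0.070) (area = (32/2)·7.290²·sin(360°/32) = 165.89 mm²); Taking the first minus the rest: starting from the 23.5×29 cube (681.50 mm²), the 18.5×16 cube at (10, 7.5) partially overlaps it — only the 216.00 mm² overlap (of its 296.00 mm²) is removed, clipping the outline; the cone at (11, -1.5) partially overlaps it — only the 61.30 mm² overlap (of its 165.89 mm²) is removed, clipping the outline — area = 404.20 mm²; the cylinder at (8.5, 16): section is a regular 32-gon, circumradius r=4 (area = (32/2)·4.000²·sin(360°/32) = 49.94 mm²); Subtracting the remaining from the first: starting from the result so far (404.20 mm²), the r=4 cylinder at (8.5, 16) partially overlaps it — only the 36.64 mm² overlap (of its 49.94 mm²) is removed, clipping the outline — area = 367.56 mm². So its area = 367.56 mm². Layer 21 is larger (631.56 vs 367.56 mm²).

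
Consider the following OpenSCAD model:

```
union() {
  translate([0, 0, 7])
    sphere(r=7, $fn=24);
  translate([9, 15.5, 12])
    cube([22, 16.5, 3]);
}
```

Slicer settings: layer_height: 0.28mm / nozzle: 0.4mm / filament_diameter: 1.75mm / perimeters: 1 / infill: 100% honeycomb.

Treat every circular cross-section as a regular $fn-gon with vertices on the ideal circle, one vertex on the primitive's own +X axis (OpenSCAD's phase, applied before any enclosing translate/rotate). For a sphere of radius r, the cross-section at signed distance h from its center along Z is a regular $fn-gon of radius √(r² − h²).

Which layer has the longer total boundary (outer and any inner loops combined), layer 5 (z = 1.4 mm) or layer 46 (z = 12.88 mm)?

Layer 5 (z = 1.4): the sphere: section is a regular 24-gon, circumradius = √(r²−h²) = √(7²−5.6²) = 4.200 (perimeter = 2·24·4.200·sin(180°/24) = 26.31 mm); the cube at (9, 15.5) is not intersected at this z (z outside [12, 15]); Combining (union): only the r=7 sphere is present, so the union is just that shape — boundary = 26.31 mm. So its perimeter = 26.31 mm. Layer 46 (z = 12.88): the r=7 sphere slices to a regular 24-gon of circumradius 3.798 (√(r²−h²) with h=5.88 from center) (perimeter = 2·24·3.798·sin(180°/24) = 23.80 mm); the cube at (9, 15.5) (footprint 22×16.5) is included at this height (perimeter 77.00 mm); Merging all regions: the 2 present regions are separate (no shared area or edge), so areas and boundary lengths simply add and each stays a separate island — boundary = 100.80 mm. So its perimeter = 100.80 mm. Layer 46 is larger (100.80 vs 26.31 mm).

layer 46 (z = 12.88 mm)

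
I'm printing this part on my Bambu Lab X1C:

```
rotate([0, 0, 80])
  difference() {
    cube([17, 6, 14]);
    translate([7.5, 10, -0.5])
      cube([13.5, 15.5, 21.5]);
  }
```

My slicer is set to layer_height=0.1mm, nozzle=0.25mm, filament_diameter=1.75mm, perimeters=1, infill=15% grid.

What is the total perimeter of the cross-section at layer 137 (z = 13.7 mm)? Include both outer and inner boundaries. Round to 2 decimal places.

At z = 13.7 mm: the 17×6 cube contributes its full rectangle (perimeter 46.00 mm); the 13.5×15.5 cube at (7.5, 10) contributes its full rectangle (perimeter 58.00 mm); Taking the first minus the rest: starting from the 17×6 cube, the 13.5×15.5 cube at (7.5, 10) misses the remaining region (no effect) — boundary = 46.00 mm; (whole slice rotated 80° about Z — lengths, areas and connectivity unchanged). Overall, the cross-section is a single solid region. Total boundary length (outer) = 46.00 mm.

46.00 mm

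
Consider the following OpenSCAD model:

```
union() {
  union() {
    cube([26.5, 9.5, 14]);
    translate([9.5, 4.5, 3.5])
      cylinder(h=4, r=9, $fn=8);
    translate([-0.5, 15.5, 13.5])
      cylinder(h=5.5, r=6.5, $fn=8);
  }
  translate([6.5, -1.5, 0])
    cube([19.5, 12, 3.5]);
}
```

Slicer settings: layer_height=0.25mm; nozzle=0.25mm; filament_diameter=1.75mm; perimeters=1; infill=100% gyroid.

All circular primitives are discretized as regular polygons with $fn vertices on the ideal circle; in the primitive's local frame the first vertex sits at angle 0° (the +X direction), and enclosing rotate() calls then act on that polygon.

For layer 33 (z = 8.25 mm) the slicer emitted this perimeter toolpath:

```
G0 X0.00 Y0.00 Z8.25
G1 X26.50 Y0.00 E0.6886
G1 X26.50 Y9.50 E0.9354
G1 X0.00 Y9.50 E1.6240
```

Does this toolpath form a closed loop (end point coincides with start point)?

Start point (G0): (0.00, 0.00). End point (last G1): the path does not return to the start — open.

no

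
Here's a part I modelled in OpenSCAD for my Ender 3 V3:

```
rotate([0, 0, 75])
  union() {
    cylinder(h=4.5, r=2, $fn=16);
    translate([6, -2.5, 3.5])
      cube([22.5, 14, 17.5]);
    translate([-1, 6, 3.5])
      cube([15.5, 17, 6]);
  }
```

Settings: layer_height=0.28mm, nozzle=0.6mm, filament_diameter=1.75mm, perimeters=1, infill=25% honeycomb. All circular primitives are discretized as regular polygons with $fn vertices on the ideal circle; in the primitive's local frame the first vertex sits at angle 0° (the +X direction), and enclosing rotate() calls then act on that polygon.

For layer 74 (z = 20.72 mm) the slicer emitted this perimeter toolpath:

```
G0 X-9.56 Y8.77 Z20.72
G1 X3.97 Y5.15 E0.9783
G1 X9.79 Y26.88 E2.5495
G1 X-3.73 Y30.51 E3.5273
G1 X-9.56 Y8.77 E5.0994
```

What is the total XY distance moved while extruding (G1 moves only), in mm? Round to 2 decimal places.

73.01 mm

Sum the Euclidean lengths of each G1 segment: total = 73.01 mm.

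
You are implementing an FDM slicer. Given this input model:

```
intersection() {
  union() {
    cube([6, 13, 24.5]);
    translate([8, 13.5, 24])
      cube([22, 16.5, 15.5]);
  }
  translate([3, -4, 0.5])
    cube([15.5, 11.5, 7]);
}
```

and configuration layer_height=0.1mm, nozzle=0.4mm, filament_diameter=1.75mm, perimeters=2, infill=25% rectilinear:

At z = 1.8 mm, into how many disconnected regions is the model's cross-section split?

At z = 1.8 mm: the cube is present — its section is the full 6×13 rectangle; the cube at (8, 13.5) is absent (z outside [24, 39.5]); Combining (union): only the 6×13 cube is present, so the union is just that shape — 1 connected region; the cube at (3, -4) (footprint 15.5×11.5) is included at this height; Keeping only the common overlap: the 15.5×11.5 cube at (3, -4) partially overlaps that combined region; clipping to the common part keeps 22.50 mm² — 1 connected region. The result has 1 disconnected region.

1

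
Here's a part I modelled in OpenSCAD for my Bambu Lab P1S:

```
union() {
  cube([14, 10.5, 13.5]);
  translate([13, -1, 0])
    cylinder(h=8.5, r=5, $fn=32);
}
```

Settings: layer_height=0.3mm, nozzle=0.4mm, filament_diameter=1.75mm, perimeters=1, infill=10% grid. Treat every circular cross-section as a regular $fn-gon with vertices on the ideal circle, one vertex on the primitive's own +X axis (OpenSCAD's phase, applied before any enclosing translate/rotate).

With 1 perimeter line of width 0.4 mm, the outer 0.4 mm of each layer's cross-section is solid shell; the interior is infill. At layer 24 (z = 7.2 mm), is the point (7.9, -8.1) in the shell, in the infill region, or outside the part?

outside

At z = 7.2 mm: the cube (footprint 14×10.5) is included at this height; the r=5 cylinder at (13, -1) gives a regular 32-gon of circumradius 5 (constant along its height); Combining (union): the regions partially overlap (shared area 18.51 mm²), so overlapping operands fuse into one piece — 1 connected region. Overall, the cross-section is a single solid region. The nearest boundary edge runs (11.09, -5.62)→(10.22, -5.16); distance from the point to it = 3.75 mm. The point is not inside any of the regions above, so it lies outside the cross-section (3.75 mm from the nearest boundary).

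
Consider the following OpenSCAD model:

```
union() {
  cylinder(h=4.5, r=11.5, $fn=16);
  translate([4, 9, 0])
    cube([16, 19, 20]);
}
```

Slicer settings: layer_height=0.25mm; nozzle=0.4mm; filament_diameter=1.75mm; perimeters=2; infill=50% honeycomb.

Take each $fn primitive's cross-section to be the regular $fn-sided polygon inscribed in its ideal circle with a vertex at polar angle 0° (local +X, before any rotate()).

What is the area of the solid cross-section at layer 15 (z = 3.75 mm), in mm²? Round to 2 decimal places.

706.24 mm²

At z = 3.75 mm: the r=11.5 cylinder gives a regular 16-gon of circumradius 11.5 (constant along its height) (area = (16/2)·11.500²·sin(360°/16) = 404.88 mm²); the cube at (4, 9) is present — its section is the full 16×19 rectangle (area 304.00 mm²); Taking the union: the regions partially overlap — summed areas 708.88 mm² minus the doubly-counted overlap 2.64 mm² gives 706.24 mm² — area = 706.24 mm². Overall, the cross-section is a single solid region. Net area = 706.24 mm².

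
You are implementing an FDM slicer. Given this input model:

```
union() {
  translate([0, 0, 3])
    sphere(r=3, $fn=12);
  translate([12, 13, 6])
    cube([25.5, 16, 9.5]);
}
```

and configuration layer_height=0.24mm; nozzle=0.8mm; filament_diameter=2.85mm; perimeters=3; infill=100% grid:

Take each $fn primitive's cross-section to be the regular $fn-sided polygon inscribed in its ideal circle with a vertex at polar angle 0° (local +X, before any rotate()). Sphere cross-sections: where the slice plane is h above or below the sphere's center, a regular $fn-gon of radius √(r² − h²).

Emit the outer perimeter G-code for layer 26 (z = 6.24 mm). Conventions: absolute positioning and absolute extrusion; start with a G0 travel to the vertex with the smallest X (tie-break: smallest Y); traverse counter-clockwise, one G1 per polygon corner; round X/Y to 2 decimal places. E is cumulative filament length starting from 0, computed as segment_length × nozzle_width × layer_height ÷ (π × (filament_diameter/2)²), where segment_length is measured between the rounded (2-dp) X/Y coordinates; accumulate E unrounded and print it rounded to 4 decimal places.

G0 X12.00 Y13.00 Z6.24
G1 X37.50 Y13.00 E0.7675
G1 X37.50 Y29.00 E1.2490
G1 X12.00 Y29.00 E2.0165
G1 X12.00 Y13.00 E2.4980

At z = 6.24 mm: the sphere does not reach this height (|z−center|=3.240 > r=3); the cube at (12, 13) is present — its section is the full 25.5×16 rectangle; Combining (union): only the 25.5×16 cube at (12, 13) is present, so the union is just that shape — 1 connected region. The outline is a single polygon with 4 vertices. Extrusion per mm of travel: 0.8 × 0.24 / (π × 1.425²) = 0.030097. Accumulating E over each segment gives final E = 2.4980.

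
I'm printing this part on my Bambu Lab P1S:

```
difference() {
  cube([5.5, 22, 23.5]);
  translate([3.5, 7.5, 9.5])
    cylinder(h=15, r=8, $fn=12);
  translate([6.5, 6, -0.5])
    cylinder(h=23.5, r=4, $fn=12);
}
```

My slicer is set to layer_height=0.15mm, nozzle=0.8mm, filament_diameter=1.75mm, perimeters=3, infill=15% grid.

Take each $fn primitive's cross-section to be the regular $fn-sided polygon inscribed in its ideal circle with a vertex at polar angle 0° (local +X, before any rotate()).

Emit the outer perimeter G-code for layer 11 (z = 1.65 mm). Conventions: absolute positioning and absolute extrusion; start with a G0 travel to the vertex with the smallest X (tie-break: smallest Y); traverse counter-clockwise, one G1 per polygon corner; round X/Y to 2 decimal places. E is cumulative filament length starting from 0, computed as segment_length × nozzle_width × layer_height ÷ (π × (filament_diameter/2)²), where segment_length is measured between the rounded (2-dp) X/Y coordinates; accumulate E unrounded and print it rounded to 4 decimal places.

At z = 1.65 mm: the cube (footprint 5.5×22) is included at this height; the cylinder at (3.5, 7.5) is absent (z outside [9.5, 24.5]); the r=4 cylinder at (6.5, 6) gives a regular 12-gon of circumradius 4 (constant along its height); Taking the first minus the rest: starting from the 5.5×22 cube, the r=4 cylinder at (6.5, 6) partially overlaps it — only the 16.27 mm² overlap (of its 48.00 mm²) is removed, clipping the outline — 1 connected region. The outline is a single polygon with 11 vertices. Extrusion per mm of travel: 0.8 × 0.15 / (π × 0.875²) = 0.049890. Accumulating E over each segment gives final E = 2.8879.

G0 X0.00 Y0.00 Z1.65
G1 X5.50 Y0.00 E0.2744
G1 X5.50 Y2.27 E0.3876
G1 X4.50 Y2.54 E0.4393
G1 X3.04 Y4.00 E0.5423
G1 X2.50 Y6.00 E0.6457
G1 X3.04 Y8.00 E0.7490
G1 X4.50 Y9.46 E0.8521
G1 X5.50 Y9.73 E0.9037
G1 X5.50 Y22.00 E1.5159
G1 X0.00 Y22.00 E1.7903
G1 X0.00 Y0.00 E2.8879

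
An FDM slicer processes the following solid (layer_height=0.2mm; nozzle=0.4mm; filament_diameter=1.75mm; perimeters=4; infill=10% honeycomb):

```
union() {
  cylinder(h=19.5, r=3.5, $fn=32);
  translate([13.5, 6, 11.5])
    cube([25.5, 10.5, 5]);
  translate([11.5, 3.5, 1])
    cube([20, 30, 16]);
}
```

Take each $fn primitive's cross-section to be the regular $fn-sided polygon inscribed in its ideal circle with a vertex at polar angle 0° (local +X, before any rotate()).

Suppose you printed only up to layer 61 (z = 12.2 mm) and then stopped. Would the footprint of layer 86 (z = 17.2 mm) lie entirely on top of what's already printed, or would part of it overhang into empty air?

Compare the two slices. At z = 12.2: the r=3.5 cylinder gives a regular 32-gon of circumradius 3.5 (constant along its height) (area = (32/2)·3.500²·sin(360°/32) = 38.24 mm²); the cube at (13.5, 6) (footprint 25.5×10.5) is included at this height (area 267.75 mm²); the cube at (11.5, 3.5) is present — its section is the full 20×30 rectangle (area 600.00 mm²); Merging all regions: the regions partially overlap — summed areas 905.99 mm² minus the doubly-counted overlap 189.00 mm² gives 716.99 mm² — area = 716.99 mm². At z = 17.2: the r=3.5 cylinder gives a regular 32-gon of circumradius 3.5 (constant along its height) (area = (32/2)·3.500²·sin(360°/32) = 38.24 mm²); the cube at (13.5, 6) is not intersected at this z (z outside [11.5, 16.5]); the cube at (11.5, 3.5) is not intersected at this z (z outside [1, 17]); Merging all regions: only the r=3.5 cylinder is present, so the union is just that shape — area = 38.24 mm². Checking containment: the cross-section at z = 17.2 is a subset of the cross-section at z = 12.2.

entirely on top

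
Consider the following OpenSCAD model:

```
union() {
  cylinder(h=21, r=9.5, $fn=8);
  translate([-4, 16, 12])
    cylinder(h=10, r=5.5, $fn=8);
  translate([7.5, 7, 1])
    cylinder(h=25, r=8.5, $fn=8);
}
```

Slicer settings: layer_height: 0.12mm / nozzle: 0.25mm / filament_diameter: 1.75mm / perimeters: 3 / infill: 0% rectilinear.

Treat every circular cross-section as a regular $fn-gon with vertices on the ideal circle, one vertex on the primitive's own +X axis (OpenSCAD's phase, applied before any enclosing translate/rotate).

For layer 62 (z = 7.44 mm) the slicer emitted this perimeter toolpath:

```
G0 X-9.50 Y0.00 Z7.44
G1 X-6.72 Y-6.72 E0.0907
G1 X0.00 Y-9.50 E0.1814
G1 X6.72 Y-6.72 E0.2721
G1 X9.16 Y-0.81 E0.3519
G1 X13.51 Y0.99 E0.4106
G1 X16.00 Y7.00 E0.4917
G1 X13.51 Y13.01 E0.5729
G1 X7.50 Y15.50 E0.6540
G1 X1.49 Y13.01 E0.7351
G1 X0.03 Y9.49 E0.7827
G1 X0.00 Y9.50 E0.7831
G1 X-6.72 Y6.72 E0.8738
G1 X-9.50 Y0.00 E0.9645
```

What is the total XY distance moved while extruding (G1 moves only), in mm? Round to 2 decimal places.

Sum the Euclidean lengths of each G1 segment: total = 77.33 mm.

77.33 mm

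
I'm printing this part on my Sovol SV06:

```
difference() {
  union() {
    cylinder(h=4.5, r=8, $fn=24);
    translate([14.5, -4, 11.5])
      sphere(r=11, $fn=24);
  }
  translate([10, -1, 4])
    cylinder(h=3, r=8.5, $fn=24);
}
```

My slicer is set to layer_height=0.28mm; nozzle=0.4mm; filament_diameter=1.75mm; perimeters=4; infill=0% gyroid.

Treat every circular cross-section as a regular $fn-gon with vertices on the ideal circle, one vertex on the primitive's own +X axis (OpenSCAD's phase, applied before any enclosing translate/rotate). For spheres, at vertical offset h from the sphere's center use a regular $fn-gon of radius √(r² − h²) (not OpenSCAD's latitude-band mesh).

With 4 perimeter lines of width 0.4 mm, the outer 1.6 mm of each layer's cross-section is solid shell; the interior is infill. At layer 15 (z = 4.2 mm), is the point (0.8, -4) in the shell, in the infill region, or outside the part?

shell

At z = 4.2 mm: the cylinder: section is a regular 24-gon, circumradius r=8; the r=11 sphere at (14.5, -4) contributes a regular 24-gon of circumradius √(11²−7.3²) = 8.229; Combining (union): the regions partially overlap (shared area 4.31 mm²), so overlapping operands fuse into one piece — 1 connected region; the r=8.5 cylinder at (10, -1) contributes a regular 24-gon of circumradius 8.5; Subtracting the remaining from the first: starting from that combined region, the r=8.5 cylinder at (10, -1) partially overlaps it — only the 182.03 mm² overlap (of its 224.40 mm²) is removed, clipping the outline — 2 connected regions. Overall, the cross-section has 2 separate islands. The nearest boundary edge runs (1.79, -3.20)→(2.64, -5.25); distance from the point to it = 1.22 mm. (Shell/infill is judged within the island containing the point — the largest one.) The point is inside the cross-section, 1.22 mm from the nearest boundary — within the 1.6 mm shell band (4 × 0.4).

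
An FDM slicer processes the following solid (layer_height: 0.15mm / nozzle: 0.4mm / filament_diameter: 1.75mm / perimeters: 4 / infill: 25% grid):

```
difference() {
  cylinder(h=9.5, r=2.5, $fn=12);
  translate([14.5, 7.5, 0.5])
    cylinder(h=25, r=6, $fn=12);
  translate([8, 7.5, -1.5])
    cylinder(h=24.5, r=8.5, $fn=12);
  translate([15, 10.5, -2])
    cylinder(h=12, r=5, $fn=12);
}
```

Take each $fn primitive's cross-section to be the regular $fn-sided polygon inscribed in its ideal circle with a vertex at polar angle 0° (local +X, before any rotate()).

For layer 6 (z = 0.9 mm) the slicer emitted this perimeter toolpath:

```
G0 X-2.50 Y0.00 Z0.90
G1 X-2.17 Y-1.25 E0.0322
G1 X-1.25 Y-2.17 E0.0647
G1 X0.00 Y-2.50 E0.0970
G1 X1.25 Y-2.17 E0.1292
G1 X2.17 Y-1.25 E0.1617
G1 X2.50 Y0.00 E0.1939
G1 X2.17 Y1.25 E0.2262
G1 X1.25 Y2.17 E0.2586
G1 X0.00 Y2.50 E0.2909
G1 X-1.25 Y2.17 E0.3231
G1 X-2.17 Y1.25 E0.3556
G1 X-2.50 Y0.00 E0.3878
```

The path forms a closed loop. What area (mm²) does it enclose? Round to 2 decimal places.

Apply the shoelace formula to the sequence of (X, Y) vertices; enclosed area = 18.79 mm².

18.79 mm²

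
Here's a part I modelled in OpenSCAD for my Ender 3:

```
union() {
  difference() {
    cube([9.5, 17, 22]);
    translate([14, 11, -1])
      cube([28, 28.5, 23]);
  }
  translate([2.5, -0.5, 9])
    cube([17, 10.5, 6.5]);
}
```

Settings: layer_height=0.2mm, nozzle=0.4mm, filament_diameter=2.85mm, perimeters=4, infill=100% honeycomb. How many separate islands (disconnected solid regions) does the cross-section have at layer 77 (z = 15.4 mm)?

1

At z = 15.4 mm: the cube (footprint 9.5×17) is included at this height; the 28×28.5 cube at (14, 11) contributes its full rectangle; Taking the first minus the rest: starting from the 9.5×17 cube, the 28×28.5 cube at (14, 11) misses the remaining region (no effect) — 1 connected region; the cube at (2.5, -0.5) (footprint 17×10.5) is included at this height; Merging all regions: the regions partially overlap (shared area 70.00 mm²), so overlapping operands fuse into one piece — 1 connected region. Overall, the cross-section is a single solid region. Island count = 1.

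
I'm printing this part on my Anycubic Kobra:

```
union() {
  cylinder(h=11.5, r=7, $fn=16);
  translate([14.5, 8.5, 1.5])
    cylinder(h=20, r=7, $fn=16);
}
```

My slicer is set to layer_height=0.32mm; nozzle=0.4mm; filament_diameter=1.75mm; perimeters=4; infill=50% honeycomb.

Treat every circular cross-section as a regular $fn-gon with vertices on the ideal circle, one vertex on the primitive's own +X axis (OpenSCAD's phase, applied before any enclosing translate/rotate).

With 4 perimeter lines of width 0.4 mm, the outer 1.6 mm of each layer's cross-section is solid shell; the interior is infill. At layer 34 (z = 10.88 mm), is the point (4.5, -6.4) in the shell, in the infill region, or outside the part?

At z = 10.88 mm: the cylinder: section is a regular 16-gon, circumradius r=7; the r=7 cylinder at (14.5, 8.5) gives a regular 16-gon of circumradius 7 (constant along its height); Taking the union: the 2 present regions are separate (no shared area or edge), so areas and boundary lengths simply add and each stays a separate island — 2 connected regions. Overall, the cross-section has 2 separate islands. The nearest boundary edge runs (4.95, -4.95)→(2.68, -6.47); distance from the point to it = 0.96 mm. The point is not inside any of the regions above, so it lies outside the cross-section (0.96 mm from the nearest boundary).

outside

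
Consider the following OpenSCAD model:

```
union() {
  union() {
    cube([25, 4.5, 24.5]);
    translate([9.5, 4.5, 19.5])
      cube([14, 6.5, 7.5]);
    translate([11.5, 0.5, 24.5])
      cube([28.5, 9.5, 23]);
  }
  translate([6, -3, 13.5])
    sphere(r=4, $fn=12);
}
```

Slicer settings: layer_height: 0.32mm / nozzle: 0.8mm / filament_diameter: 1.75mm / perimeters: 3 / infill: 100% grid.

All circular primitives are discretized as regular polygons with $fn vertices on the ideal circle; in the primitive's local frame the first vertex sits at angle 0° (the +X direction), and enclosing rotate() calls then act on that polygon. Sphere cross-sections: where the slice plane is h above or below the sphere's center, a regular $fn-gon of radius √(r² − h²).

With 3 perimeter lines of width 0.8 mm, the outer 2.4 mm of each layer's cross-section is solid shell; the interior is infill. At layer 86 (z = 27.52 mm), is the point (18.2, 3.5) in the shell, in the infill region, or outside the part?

At z = 27.52 mm: the cube does not reach this height (z outside [0, 24.5]); the cube at (9.5, 4.5) is absent (z outside [19.5, 27]); the 28.5×9.5 cube at (11.5, 0.5) contributes its full rectangle; Combining (union): only the 28.5×9.5 cube at (11.5, 0.5) is present, so the union is just that shape — 1 connected region; the sphere at (6, -3) is not intersected at this z (|z−center|=14.020 > r=4); Taking the union: only that combined region is present, so the union is just that shape — 1 connected region. Overall, the cross-section is a single solid region. The nearest boundary edge runs (11.50, 0.50)→(40.00, 0.50); distance from the point to it = 3.00 mm. The point is inside the cross-section and 3.00 mm from the nearest boundary — more than the 2.4 mm shell width (3 × 0.8), so it's in the infill interior.

infill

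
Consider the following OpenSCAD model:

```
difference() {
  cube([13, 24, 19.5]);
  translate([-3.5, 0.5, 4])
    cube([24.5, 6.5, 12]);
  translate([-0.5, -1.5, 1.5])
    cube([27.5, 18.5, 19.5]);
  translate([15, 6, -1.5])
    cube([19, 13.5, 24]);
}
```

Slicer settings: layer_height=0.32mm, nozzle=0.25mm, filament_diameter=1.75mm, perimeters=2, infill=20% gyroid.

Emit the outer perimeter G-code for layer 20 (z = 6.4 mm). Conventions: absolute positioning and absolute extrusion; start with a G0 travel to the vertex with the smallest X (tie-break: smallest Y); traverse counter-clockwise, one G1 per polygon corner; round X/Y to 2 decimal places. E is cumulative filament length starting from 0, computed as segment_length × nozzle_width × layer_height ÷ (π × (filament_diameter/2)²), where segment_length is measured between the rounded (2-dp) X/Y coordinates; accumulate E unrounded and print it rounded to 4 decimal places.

At z = 6.4 mm: the cube is present — its section is the full 13×24 rectangle; the cube at (-3.5, 0.5) is present — its section is the full 24.5×6.5 rectangle; the cube at (-0.5, -1.5) is present — its section is the full 27.5×18.5 rectangle; the cube at (15, 6) is present — its section is the full 19×13.5 rectangle; Subtracting the remaining from the first: starting from the 13×24 cube, the 24.5×6.5 cube at (-3.5, 0.5) partially overlaps it — only the 84.50 mm² overlap (of its 159.25 mm²) is removed, clipping the outline; the 27.5×18.5 cube at (-0.5, -1.5) partially overlaps it — only the 136.50 mm² overlap (of its 508.75 mm²) is removed, clipping the outline; the 19×13.5 cube at (15, 6) misses the remaining region (no effect) — 1 connected region. The outline is a single polygon with 4 vertices. Extrusion per mm of travel: 0.25 × 0.32 / (π × 0.875²) = 0.033260. Accumulating E over each segment gives final E = 1.3304.

G0 X0.00 Y17.00 Z6.40
G1 X13.00 Y17.00 E0.4324
G1 X13.00 Y24.00 E0.6652
G1 X0.00 Y24.00 E1.0976
G1 X0.00 Y17.00 E1.3304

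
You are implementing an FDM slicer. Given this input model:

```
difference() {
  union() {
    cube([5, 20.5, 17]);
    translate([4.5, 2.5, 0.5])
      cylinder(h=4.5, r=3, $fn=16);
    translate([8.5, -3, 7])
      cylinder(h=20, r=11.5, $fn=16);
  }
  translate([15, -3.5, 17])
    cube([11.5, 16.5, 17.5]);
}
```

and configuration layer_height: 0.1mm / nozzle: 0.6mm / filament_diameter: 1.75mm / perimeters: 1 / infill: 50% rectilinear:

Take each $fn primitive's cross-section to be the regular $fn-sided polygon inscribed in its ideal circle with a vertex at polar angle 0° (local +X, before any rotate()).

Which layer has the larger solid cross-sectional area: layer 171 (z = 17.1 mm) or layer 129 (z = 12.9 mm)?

layer 129 (z = 12.9 mm)

Layer 171 (z = 17.1): the cube is absent (z outside [0, 17]); the cylinder at (4.5, 2.5) does not reach this height (z outside [0.5, 5]); the r=11.5 cylinder at (8.5, -3) contributes a regular 16-gon of circumradius 11.5 (area = (16/2)·11.500²·sin(360°/16) = 404.88 mm²); Taking the union: only the r=11.5 cylinder at (8.5, -3) is present, so the union is just that shape — area = 404.88 mm²; the cube at (15, -3.5) (footprint 11.5×16.5) is included at this height (area 189.75 mm²); Subtracting the remaining from the first: starting from that combined region (404.88 mm²), the 11.5×16.5 cube at (15, -3.5) partially overlaps it — only the 34.18 mm² overlap (of its 189.75 mm²) is removed, clipping the outline — area = 370.70 mm². So its area = 370.70 mm². Layer 129 (z = 12.9): the cube is present — its section is the full 5×20.5 rectangle (area 102.50 mm²); the cylinder at (4.5, 2.5) is absent (z outside [0.5, 5]); the r=11.5 cylinder at (8.5, -3) gives a regular 16-gon of circumradius 11.5 (constant along its height) (area = (16/2)·11.500²·sin(360°/16) = 404.88 mm²); Merging all regions: the regions partially overlap — summed areas 507.38 mm² minus the doubly-counted overlap 32.53 mm² gives 474.85 mm² — area = 474.85 mm²; the cube at (15, -3.5) is absent (z outside [17, 34.5]); Taking the first minus the rest: none of the subtracted shapes is present at this height, so the result so far is unchanged — area = 474.85 mm². So its area = 474.85 mm². Layer 129 is larger (474.85 vs 370.70 mm²).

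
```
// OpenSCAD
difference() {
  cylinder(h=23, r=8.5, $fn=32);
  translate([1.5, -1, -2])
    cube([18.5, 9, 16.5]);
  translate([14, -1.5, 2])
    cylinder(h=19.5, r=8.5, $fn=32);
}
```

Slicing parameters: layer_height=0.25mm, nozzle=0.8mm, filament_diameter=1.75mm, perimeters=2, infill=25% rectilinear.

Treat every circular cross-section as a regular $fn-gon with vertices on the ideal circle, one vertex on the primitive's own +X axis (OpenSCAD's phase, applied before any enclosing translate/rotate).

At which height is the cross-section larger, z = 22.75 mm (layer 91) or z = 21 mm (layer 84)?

Layer 91 (z = 22.75): the r=8.5 cylinder contributes a regular 32-gon of circumradius 8.5 (area = (32/2)·8.500²·sin(360°/32) = 225.52 mm²); the cube at (1.5, -1) does not reach this height (z outside [-2, 14.5]); the cylinder at (14, -1.5) is not intersected at this z (z outside [2, 21.5]); Taking the first minus the rest: none of the subtracted shapes is present at this height, so the r=8.5 cylinder is unchanged — area = 225.52 mm². So its area = 225.52 mm². Layer 84 (z = 21): the r=8.5 cylinder contributes a regular 32-gon of circumradius 8.5 (area = (32/2)·8.500²·sin(360°/32) = 225.52 mm²); the cube at (1.5, -1) is absent (z outside [-2, 14.5]); the r=8.5 cylinder at (14, -1.5) contributes a regular 32-gon of circumradius 8.5 (area = (32/2)·8.500²·sin(360°/32) = 225.52 mm²); After the difference (first − rest): starting from the r=8.5 cylinder (225.52 mm²), the r=8.5 cylinder at (14, -1.5) partially overlaps it — only the 18.34 mm² overlap (of its 225.52 mm²) is removed, clipping the outline — area = 207.19 mm². So its area = 207.19 mm². Layer 91 is larger (225.52 vs 207.19 mm²).

layer 91 (z = 22.75 mm)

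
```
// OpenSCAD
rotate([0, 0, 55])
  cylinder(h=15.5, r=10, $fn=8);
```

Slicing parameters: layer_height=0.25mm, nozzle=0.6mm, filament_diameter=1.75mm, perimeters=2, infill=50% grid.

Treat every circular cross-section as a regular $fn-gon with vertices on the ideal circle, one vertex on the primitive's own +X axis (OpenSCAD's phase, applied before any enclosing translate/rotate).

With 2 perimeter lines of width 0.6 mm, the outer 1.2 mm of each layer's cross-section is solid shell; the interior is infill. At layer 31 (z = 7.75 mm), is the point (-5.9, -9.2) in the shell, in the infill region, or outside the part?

outside

At z = 7.75 mm: the cylinder: section is a regular 8-gon, circumradius r=10; (whole slice rotated 55° about Z — lengths, areas and connectivity unchanged). Overall, the cross-section is a single solid region. Undo the 55° rotation: the query point maps to (-10.920, -0.444) in the un-rotated model frame. The nearest boundary edge runs (-10.00, 0.00)→(-7.07, -7.07); distance from the point to it = 1.02 mm. The point is not inside any of the regions above, so it lies outside the cross-section (1.02 mm from the nearest boundary).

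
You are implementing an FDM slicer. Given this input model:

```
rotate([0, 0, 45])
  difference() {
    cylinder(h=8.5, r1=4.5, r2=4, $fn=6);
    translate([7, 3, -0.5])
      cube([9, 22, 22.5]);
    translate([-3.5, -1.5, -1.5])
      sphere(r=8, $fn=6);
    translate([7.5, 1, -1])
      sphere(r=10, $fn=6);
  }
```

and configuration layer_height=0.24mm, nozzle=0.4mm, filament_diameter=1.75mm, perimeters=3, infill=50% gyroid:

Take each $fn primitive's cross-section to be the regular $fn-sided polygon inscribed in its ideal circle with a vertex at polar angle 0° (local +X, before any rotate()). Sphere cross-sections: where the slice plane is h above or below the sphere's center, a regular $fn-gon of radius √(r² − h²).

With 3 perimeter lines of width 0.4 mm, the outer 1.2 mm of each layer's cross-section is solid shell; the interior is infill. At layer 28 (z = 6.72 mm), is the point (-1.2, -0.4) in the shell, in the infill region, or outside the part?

infill

At z = 6.72 mm: the cone contributes a regular 6-gon of circumradius 4.105 (interpolated between r1=4.5 and r2=4 at t=0.791); the 9×22 cube at (7, 3) contributes its full rectangle; the sphere at (-3.5, -1.5) is absent (|z−center|=8.220 > r=8); the sphere at (7.5, 1): section is a regular 6-gon, circumradius = √(r²−h²) = √(10²−7.72²) = 6.356; Subtracting the remaining from the first: starting from the cone, the 9×22 cube at (7, 3) misses the remaining region (no effect); the r=10 sphere at (7.5, 1) partially overlaps it — only the 7.30 mm² overlap (of its 104.97 mm²) is removed, clipping the outline — 1 connected region; (rotated 45° about Z; rotation is an isometry so areas/perimeters/island counts are preserved). Overall, the cross-section is a single solid region. Undo the 45° rotation: the query point maps to (-1.131, 0.566) in the un-rotated model frame. The nearest boundary edge runs (-4.10, 0.00)→(-2.05, 3.55); distance from the point to it = 2.29 mm. The point is inside the cross-section and 2.29 mm from the nearest boundary — more than the 1.2 mm shell width (3 × 0.4), so it's in the infill interior.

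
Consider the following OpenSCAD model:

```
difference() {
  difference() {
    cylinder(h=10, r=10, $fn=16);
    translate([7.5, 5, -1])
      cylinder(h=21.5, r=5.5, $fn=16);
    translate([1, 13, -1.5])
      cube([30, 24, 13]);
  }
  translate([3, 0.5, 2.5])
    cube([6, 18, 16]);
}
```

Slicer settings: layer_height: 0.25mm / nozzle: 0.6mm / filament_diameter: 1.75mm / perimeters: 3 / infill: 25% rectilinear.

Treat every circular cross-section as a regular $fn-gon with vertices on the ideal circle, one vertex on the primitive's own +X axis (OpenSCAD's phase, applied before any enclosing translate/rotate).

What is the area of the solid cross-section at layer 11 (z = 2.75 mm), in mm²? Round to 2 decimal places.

At z = 2.75 mm: the r=10 cylinder gives a regular 16-gon of circumradius 10 (constant along its height) (area = (16/2)·10.000²·sin(360°/16) = 306.15 mm²); the r=5.5 cylinder at (7.5, 5) gives a regular 16-gon of circumradius 5.5 (constant along its height) (area = (16/2)·5.500²·sin(360°/16) = 92.61 mm²); the 30×24 cube at (1, 13) contributes its full rectangle (area 720.00 mm²); After the difference (first − rest): starting from the r=10 cylinder (306.15 mm²), the r=5.5 cylinder at (7.5, 5) partially overlaps it — only the 49.96 mm² overlap (of its 92.61 mm²) is removed, clipping the outline; the 30×24 cube at (1, 13) misses the remaining region (no effect) — area = 256.19 mm²; the cube at (3, 0.5) (footprint 6×18) is included at this height (area 108.00 mm²); Subtracting the remaining from the first: starting from the result so far (256.19 mm²), the 6×18 cube at (3, 0.5) partially overlaps it — only the 1.57 mm² overlap (of its 108.00 mm²) is removed, clipping the outline — area = 254.62 mm². Overall, the cross-section is a single solid region. Net area = 254.62 mm².

254.62 mm²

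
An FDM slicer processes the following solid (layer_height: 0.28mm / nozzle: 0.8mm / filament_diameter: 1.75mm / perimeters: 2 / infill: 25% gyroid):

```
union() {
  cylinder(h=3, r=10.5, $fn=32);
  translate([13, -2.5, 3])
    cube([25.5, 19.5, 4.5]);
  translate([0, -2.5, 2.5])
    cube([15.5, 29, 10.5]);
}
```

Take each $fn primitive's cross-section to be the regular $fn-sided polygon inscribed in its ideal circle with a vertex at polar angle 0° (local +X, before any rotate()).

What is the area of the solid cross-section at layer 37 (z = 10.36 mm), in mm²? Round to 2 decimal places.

At z = 10.36 mm: the cylinder is absent (z outside [0, 3]); the cube at (13, -2.5) is not intersected at this z (z outside [3, 7.5]); the cube at (0, -2.5) (footprint 15.5×29) is included at this height (area 449.50 mm²); Combining (union): only the 15.5×29 cube at (0, -2.5) is present, so the union is just that shape — area = 449.50 mm². Overall, the cross-section is a single solid region. Net area = 449.50 mm².

449.50 mm²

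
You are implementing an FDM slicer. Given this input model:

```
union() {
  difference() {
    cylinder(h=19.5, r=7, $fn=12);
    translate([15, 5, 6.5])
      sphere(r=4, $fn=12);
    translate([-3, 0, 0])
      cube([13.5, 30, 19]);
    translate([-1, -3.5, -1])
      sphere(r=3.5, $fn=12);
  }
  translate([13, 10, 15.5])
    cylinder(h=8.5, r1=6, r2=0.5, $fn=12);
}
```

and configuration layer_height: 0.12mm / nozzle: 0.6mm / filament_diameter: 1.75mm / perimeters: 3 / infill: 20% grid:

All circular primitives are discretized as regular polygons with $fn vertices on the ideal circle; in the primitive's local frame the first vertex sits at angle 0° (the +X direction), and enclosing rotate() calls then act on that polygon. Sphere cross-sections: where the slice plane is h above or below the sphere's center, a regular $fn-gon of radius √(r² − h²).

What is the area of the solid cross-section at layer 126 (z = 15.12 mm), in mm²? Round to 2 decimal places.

90.46 mm²

At z = 15.12 mm: the r=7 cylinder gives a regular 12-gon of circumradius 7 (constant along its height) (area = (12/2)·7.000²·sin(360°/12) = 147.00 mm²); the sphere at (15, 5) is not intersected at this z (|z−center|=8.620 > r=4); the cube at (-3, 0) is present — its section is the full 13.5×30 rectangle (area 405.00 mm²); the sphere at (-1, -3.5) is absent (|z−center|=16.120 > r=3.5); After the difference (first − rest): starting from the r=7 cylinder (147.00 mm²), the 13.5×30 cube at (-3, 0) partially overlaps it — only the 56.54 mm² overlap (of its 405.00 mm²) is removed, clipping the outline — area = 90.46 mm²; the cone at (13, 10) is absent (z outside [15.5, 24]); Combining (union): only the result so far is present, so the union is just that shape — area = 90.46 mm². Overall, the cross-section is a single solid region. Net area = 90.46 mm².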